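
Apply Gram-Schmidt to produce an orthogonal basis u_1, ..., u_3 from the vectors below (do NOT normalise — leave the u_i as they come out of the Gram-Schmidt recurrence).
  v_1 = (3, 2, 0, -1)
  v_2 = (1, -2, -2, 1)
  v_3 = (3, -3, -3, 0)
Orthogonal basis:
  u_1 = (3, 2, 0, -1)
  u_2 = (10/7, -12/7, -2, 6/7)
  u_3 = (3/34, -12/17, 3/17, -39/34)

Apply the Gram-Schmidt recurrence
  u_1 = v_1
  u_i = v_i − Σ_{j<i} ((v_i · u_j) / (u_j · u_j)) · u_j.

Step by step this gives:
  u_1 = (3, 2, 0, -1)
  u_2 = (10/7, -12/7, -2, 6/7)
  u_3 = (3/34, -12/17, 3/17, -39/34)

Orthogonality check:
  u_2 · u_1 = 0 (should be 0)
  u_3 · u_1 = 0 (should be 0)
  u_3 · u_2 = 0 (should be 0)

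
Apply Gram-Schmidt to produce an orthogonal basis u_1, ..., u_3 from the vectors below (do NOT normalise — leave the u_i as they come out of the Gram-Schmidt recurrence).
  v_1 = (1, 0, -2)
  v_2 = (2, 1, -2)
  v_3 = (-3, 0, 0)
Orthogonal basis:
  u_1 = (1, 0, -2)
  u_2 = (4/5, 1, 2/5)
  u_3 = (-4/3, 4/3, -2/3)

Apply the Gram-Schmidt recurrence
  u_1 = v_1
  u_i = v_i − Σ_{j<i} ((v_i · u_j) / (u_j · u_j)) · u_j.

Step by step this gives:
  u_1 = (1, 0, -2)
  u_2 = (4/5, 1, 2/5)
  u_3 = (-4/3, 4/3, -2/3)

Orthogonality check:
  u_2 · u_1 = 0 (should be 0)
  u_3 · u_1 = 0 (should be 0)
  u_3 · u_2 = 0 (should be 0)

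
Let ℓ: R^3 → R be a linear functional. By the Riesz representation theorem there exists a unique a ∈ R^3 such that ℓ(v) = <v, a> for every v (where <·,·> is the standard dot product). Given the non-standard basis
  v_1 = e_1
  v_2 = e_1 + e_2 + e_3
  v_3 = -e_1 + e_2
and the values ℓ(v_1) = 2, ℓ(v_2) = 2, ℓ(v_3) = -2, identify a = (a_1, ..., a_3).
a = (2, 0, 0)

Write a = (a_1, ..., a_3) in the standard basis. For each basis vector v_i, ℓ(v_i) = <v_i, a> is a linear equation in the a_j's. Collect the n equations into a matrix system V a = ℓ, where row i of V is v_i (expressed in the standard basis). Since V is invertible (lower-triangular with 1s on the diagonal, up to permutation), solve by back-substitution:
  V =
[[1, 0, 0],
 [1, 1, 1],
 [-1, 1, 0]]
  V a = (2, 2, -2)
Solving gives a = (2, 0, 0).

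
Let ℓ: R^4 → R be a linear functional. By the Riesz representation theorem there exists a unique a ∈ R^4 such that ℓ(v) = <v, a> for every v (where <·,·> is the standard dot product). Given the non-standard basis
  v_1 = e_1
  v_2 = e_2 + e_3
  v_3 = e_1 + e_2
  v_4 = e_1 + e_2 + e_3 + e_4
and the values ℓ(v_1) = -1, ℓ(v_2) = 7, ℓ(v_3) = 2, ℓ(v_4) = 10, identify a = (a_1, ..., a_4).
a = (-1, 3, 4, 4)

Write a = (a_1, ..., a_4) in the standard basis. For each basis vector v_i, ℓ(v_i) = <v_i, a> is a linear equation in the a_j's. Collect the n equations into a matrix system V a = ℓ, where row i of V is v_i (expressed in the standard basis). Since V is invertible (lower-triangular with 1s on the diagonal, up to permutation), solve by back-substitution:
  V =
[[1, 0, 0, 0],
 [0, 1, 1, 0],
 [1, 1, 0, 0],
 [1, 1, 1, 1]]
  V a = (-1, 7, 2, 10)
Solving gives a = (-1, 3, 4, 4).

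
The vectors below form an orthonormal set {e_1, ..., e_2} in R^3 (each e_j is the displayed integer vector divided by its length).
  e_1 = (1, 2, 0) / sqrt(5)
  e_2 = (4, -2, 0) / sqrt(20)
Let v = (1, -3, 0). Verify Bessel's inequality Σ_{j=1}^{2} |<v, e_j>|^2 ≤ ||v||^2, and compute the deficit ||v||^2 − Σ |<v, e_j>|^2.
Σ |<v, e_j>|^2 = 10; ||v||^2 = 10; deficit = 0

Write each e_j = u_j / sqrt(<u_j, u_j>) where u_j is the displayed integer vector. Then <v, e_j> = <v, u_j> / sqrt(<u_j, u_j>), so |<v, e_j>|^2 = <v, u_j>^2 / <u_j, u_j>.
Coefficients: <v, e_1> = -5/sqrt(5), <v, e_2> = 10/sqrt(20).
Square and sum: Σ |<v, e_j>|^2 = 10.
Compute ||v||^2 = v·v = 10.
Deficit = 10 − 10 = 0 ≥ 0, confirming Bessel's inequality. (The deficit equals ||v − Σ <v,e_j> e_j||^2, the squared distance from v to span{e_j}.)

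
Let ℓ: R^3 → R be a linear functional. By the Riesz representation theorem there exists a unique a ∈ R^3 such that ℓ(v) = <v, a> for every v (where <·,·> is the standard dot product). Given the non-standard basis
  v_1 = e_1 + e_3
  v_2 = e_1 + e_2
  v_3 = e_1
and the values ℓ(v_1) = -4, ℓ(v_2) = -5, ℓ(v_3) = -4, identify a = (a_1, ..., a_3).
a = (-4, -1, 0)

Write a = (a_1, ..., a_3) in the standard basis. For each basis vector v_i, ℓ(v_i) = <v_i, a> is a linear equation in the a_j's. Collect the n equations into a matrix system V a = ℓ, where row i of V is v_i (expressed in the standard basis). Since V is invertible (lower-triangular with 1s on the diagonal, up to permutation), solve by back-substitution:
  V =
[[1, 0, 1],
 [1, 1, 0],
 [1, 0, 0]]
  V a = (-4, -5, -4)
Solving gives a = (-4, -1, 0).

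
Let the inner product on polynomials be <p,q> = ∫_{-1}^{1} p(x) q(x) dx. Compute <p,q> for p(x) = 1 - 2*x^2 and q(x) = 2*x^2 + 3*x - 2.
<p,q> = -8/5

Expand the product: p(x)·q(x) = -4*x^4 - 6*x^3 + 6*x^2 + 3*x - 2.
∫_{-1}^{1} of each monomial x^k gives [2/(k+1) if k even, 0 if k odd]. Integrating term-by-term (or equivalently evaluating the antiderivative F(x) = -4*x^5/5 - 3*x^4/2 + 2*x^3 + 3*x^2/2 - 2*x at the endpoints):
  F(1) − F(−1) = -4/5 − (4/5) = -8/5.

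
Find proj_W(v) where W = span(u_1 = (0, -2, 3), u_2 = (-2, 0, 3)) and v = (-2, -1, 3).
proj_W(v) = (-35/22, -13/22, 36/11)

Set up U = [u_1 | ... | u_2] ∈ R^(3×2). The projector onto W = col(U) is P = U (U^T U)^(-1) U^T.
Compute U^T U =
  [13, 9]
  [9, 13],
and U^T v = (11, 13).
Solve U^T U · c = U^T v for the coefficients: c = (13/44, 35/44). The projection is proj_W(v) = U c.
Check: (v - proj_W(v)) · u_1 = 0  (should be 0).
Check: (v - proj_W(v)) · u_2 = 0  (should be 0).
Result: proj_W(v) = (-35/22, -13/22, 36/11).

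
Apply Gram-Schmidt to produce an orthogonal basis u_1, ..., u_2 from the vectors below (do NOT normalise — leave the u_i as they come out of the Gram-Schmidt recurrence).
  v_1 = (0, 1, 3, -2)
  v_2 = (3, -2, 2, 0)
Orthogonal basis:
  u_1 = (0, 1, 3, -2)
  u_2 = (3, -16/7, 8/7, 4/7)

Apply the Gram-Schmidt recurrence
  u_1 = v_1
  u_i = v_i − Σ_{j<i} ((v_i · u_j) / (u_j · u_j)) · u_j.

Step by step this gives:
  u_1 = (0, 1, 3, -2)
  u_2 = (3, -16/7, 8/7, 4/7)

Orthogonality check:
  u_2 · u_1 = 0 (should be 0)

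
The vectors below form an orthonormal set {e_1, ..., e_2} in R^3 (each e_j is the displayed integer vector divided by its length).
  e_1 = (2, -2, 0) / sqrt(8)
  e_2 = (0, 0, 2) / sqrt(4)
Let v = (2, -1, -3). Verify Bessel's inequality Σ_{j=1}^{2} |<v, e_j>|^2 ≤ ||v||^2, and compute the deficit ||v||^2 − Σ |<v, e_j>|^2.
Σ |<v, e_j>|^2 = 27/2; ||v||^2 = 14; deficit = 1/2

Write each e_j = u_j / sqrt(<u_j, u_j>) where u_j is the displayed integer vector. Then <v, e_j> = <v, u_j> / sqrt(<u_j, u_j>), so |<v, e_j>|^2 = <v, u_j>^2 / <u_j, u_j>.
Coefficients: <v, e_1> = 6/sqrt(8), <v, e_2> = -6/sqrt(4).
Square and sum: Σ |<v, e_j>|^2 = 27/2.
Compute ||v||^2 = v·v = 14.
Deficit = 14 − 27/2 = 1/2 ≥ 0, confirming Bessel's inequality. (The deficit equals ||v − Σ <v,e_j> e_j||^2, the squared distance from v to span{e_j}.)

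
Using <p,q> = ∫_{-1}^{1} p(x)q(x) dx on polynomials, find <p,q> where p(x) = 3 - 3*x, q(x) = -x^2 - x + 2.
<p,q> = 12

Expand the product: p(x)·q(x) = 3*x^3 - 9*x + 6.
∫_{-1}^{1} of each monomial x^k gives [2/(k+1) if k even, 0 if k odd]. Integrating term-by-term (or equivalently evaluating the antiderivative F(x) = 3*x^4/4 - 9*x^2/2 + 6*x at the endpoints):
  F(1) − F(−1) = 9/4 − (-39/4) = 12.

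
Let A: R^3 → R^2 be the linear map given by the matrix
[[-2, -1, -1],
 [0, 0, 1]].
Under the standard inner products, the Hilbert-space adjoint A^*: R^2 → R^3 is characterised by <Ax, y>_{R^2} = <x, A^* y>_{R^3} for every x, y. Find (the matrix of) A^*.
A^* = A^T =
[[-2, 0],
 [-1, 0],
 [-1, 1]]

For real matrices with standard dot products, the defining identity <Ax, y> = <x, A^* y> gives (Ax)^T y = x^T (A^*) y, i.e. x^T A^T y = x^T (A^*) y. Since this holds for all x, y, we must have A^* = A^T. Therefore
A^* =
[[-2, 0],
 [-1, 0],
 [-1, 1]].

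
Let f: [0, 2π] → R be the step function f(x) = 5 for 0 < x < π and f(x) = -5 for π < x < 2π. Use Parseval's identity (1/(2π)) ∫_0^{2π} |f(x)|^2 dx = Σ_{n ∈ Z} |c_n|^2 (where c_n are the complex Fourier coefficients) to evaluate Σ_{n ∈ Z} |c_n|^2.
Σ |c_n|^2 = 25

Parseval equates the L^2 energy of f (normalised by 1/(2π)) with the ℓ^2 sum of its Fourier coefficients: (1/(2π)) ∫_0^{2π} |f|^2 = Σ |c_n|^2.
Compute the left side: (1/(2π)) [∫_0^π 5^2 dx + ∫_π^{2π} (-5)^2 dx] = (1/(2π)) · (25π + 25π) = (25 + 25)/2 = 25.
So Σ_{n ∈ Z} |c_n|^2 = 25.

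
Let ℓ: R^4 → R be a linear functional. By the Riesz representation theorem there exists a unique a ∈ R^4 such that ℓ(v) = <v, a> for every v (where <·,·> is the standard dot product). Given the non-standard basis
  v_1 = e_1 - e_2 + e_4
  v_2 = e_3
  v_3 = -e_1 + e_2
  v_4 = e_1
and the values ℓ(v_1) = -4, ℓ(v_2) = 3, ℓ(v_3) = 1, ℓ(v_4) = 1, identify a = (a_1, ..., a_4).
a = (1, 2, 3, -3)

Write a = (a_1, ..., a_4) in the standard basis. For each basis vector v_i, ℓ(v_i) = <v_i, a> is a linear equation in the a_j's. Collect the n equations into a matrix system V a = ℓ, where row i of V is v_i (expressed in the standard basis). Since V is invertible (lower-triangular with 1s on the diagonal, up to permutation), solve by back-substitution:
  V =
[[1, -1, 0, 1],
 [0, 0, 1, 0],
 [-1, 1, 0, 0],
 [1, 0, 0, 0]]
  V a = (-4, 3, 1, 1)
Solving gives a = (1, 2, 3, -3).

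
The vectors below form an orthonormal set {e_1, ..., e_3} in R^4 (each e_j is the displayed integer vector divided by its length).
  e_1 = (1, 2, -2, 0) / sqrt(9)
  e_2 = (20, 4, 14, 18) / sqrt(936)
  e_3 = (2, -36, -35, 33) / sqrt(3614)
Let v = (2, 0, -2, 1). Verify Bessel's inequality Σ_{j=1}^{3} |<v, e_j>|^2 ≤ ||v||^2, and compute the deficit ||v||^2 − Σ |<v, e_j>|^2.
Σ |<v, e_j>|^2 = 1130/139; ||v||^2 = 9; deficit = 121/139

Write each e_j = u_j / sqrt(<u_j, u_j>) where u_j is the displayed integer vector. Then <v, e_j> = <v, u_j> / sqrt(<u_j, u_j>), so |<v, e_j>|^2 = <v, u_j>^2 / <u_j, u_j>.
Coefficients: <v, e_1> = 6/sqrt(9), <v, e_2> = 30/sqrt(936), <v, e_3> = 107/sqrt(3614).
Square and sum: Σ |<v, e_j>|^2 = 1130/139.
Compute ||v||^2 = v·v = 9.
Deficit = 9 − 1130/139 = 121/139 ≥ 0, confirming Bessel's inequality. (The deficit equals ||v − Σ <v,e_j> e_j||^2, the squared distance from v to span{e_j}.)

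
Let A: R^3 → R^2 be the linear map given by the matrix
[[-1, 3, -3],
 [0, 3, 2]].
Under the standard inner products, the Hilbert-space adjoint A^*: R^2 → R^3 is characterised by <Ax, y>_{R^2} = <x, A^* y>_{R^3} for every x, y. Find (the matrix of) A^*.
A^* = A^T =
[[-1, 0],
 [3, 3],
 [-3, 2]]

For real matrices with standard dot products, the defining identity <Ax, y> = <x, A^* y> gives (Ax)^T y = x^T (A^*) y, i.e. x^T A^T y = x^T (A^*) y. Since this holds for all x, y, we must have A^* = A^T. Therefore
A^* =
[[-1, 0],
 [3, 3],
 [-3, 2]].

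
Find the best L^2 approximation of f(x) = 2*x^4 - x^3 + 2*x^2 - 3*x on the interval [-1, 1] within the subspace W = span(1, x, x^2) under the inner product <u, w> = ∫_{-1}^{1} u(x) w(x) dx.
g(x) = 26*x^2/7 - 18*x/5 - 6/35

The best approximation g ∈ W is the orthogonal projection of f onto W. Writing g = a_0 + a_1 x + a_2 x^2, the coefficients solve the normal equations G · a = b where
  G_{ij} = <φ_i, φ_j> and b_i = <f, φ_i>, with φ_0 = 1, φ_1 = x, φ_2 = x^2.
G =
  [2, 0, 2/3]
  [0, 2/3, 0]
  [2/3, 0, 2/5],
b = (32/15, -12/5, 48/35).
Solving gives a_0 = -6/35, a_1 = -18/5, a_2 = 26/7, so
  g(x) = 26*x^2/7 - 18*x/5 - 6/35.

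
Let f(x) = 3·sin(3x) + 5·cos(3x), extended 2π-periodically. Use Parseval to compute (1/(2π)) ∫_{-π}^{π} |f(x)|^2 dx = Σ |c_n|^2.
Σ |c_n|^2 = 17

Expand |f|^2 and use orthogonality of {sin(nx), cos(mx)} on [-π, π]:
  ∫_{-π}^{π} sin(nx)^2 dx = π, ∫ cos(mx)^2 dx = π, and cross terms integrate to 0.
So ∫_{-π}^{π} f(x)^2 dx = 3^2 · π + 5^2 · π = (9 + 25)π.
Divide by 2π: (9 + 25)/2 = 17.
By Parseval, this equals Σ |c_n|^2.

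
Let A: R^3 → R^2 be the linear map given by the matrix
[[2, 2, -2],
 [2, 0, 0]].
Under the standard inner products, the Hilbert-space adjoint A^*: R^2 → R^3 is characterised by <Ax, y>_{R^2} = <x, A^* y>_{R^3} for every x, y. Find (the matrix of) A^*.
A^* = A^T =
[[2, 2],
 [2, 0],
 [-2, 0]]

For real matrices with standard dot products, the defining identity <Ax, y> = <x, A^* y> gives (Ax)^T y = x^T (A^*) y, i.e. x^T A^T y = x^T (A^*) y. Since this holds for all x, y, we must have A^* = A^T. Therefore
A^* =
[[2, 2],
 [2, 0],
 [-2, 0]].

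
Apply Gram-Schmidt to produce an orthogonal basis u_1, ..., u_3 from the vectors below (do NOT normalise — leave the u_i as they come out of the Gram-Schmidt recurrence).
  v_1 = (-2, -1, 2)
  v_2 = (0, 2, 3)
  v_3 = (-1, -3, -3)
Orthogonal basis:
  u_1 = (-2, -1, 2)
  u_2 = (8/9, 22/9, 19/9)
  u_3 = (-7/101, 6/101, -4/101)

Apply the Gram-Schmidt recurrence
  u_1 = v_1
  u_i = v_i − Σ_{j<i} ((v_i · u_j) / (u_j · u_j)) · u_j.

Step by step this gives:
  u_1 = (-2, -1, 2)
  u_2 = (8/9, 22/9, 19/9)
  u_3 = (-7/101, 6/101, -4/101)

Orthogonality check:
  u_2 · u_1 = 0 (should be 0)
  u_3 · u_1 = 0 (should be 0)
  u_3 · u_2 = 0 (should be 0)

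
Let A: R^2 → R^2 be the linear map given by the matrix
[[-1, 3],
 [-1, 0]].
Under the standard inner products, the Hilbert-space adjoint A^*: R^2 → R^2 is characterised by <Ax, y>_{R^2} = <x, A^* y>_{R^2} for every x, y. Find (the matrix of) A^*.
A^* = A^T =
[[-1, -1],
 [3, 0]]

For real matrices with standard dot products, the defining identity <Ax, y> = <x, A^* y> gives (Ax)^T y = x^T (A^*) y, i.e. x^T A^T y = x^T (A^*) y. Since this holds for all x, y, we must have A^* = A^T. Therefore
A^* =
[[-1, -1],
 [3, 0]].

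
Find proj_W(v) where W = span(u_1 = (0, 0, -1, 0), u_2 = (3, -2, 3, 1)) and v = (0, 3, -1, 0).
proj_W(v) = (-9/7, 6/7, -1, -3/7)

Set up U = [u_1 | ... | u_2] ∈ R^(4×2). The projector onto W = col(U) is P = U (U^T U)^(-1) U^T.
Compute U^T U =
  [1, -3]
  [-3, 23],
and U^T v = (1, -9).
Solve U^T U · c = U^T v for the coefficients: c = (-2/7, -3/7). The projection is proj_W(v) = U c.
Check: (v - proj_W(v)) · u_1 = 0  (should be 0).
Check: (v - proj_W(v)) · u_2 = 0  (should be 0).
Result: proj_W(v) = (-9/7, 6/7, -1, -3/7).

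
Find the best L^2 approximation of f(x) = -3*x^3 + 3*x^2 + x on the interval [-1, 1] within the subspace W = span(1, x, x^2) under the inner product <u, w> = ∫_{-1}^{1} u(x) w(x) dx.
g(x) = 3*x^2 - 4*x/5

The best approximation g ∈ W is the orthogonal projection of f onto W. Writing g = a_0 + a_1 x + a_2 x^2, the coefficients solve the normal equations G · a = b where
  G_{ij} = <φ_i, φ_j> and b_i = <f, φ_i>, with φ_0 = 1, φ_1 = x, φ_2 = x^2.
G =
  [2, 0, 2/3]
  [0, 2/3, 0]
  [2/3, 0, 2/5],
b = (2, -8/15, 6/5).
Solving gives a_0 = 0, a_1 = -4/5, a_2 = 3, so
  g(x) = 3*x^2 - 4*x/5.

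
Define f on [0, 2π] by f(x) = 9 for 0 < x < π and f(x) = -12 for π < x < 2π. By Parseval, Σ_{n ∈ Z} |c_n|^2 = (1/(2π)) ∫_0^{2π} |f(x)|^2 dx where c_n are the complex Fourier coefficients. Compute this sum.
Σ |c_n|^2 = 225/2

Parseval equates the L^2 energy of f (normalised by 1/(2π)) with the ℓ^2 sum of its Fourier coefficients: (1/(2π)) ∫_0^{2π} |f|^2 = Σ |c_n|^2.
Compute the left side: (1/(2π)) [∫_0^π 9^2 dx + ∫_π^{2π} (-12)^2 dx] = (1/(2π)) · (81π + 144π) = (81 + 144)/2 = 225/2.
So Σ_{n ∈ Z} |c_n|^2 = 225/2.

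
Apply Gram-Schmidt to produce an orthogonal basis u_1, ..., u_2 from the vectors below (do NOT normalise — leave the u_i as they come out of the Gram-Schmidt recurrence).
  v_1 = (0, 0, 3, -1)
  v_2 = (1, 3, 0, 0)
Orthogonal basis:
  u_1 = (0, 0, 3, -1)
  u_2 = (1, 3, 0, 0)

Apply the Gram-Schmidt recurrence
  u_1 = v_1
  u_i = v_i − Σ_{j<i} ((v_i · u_j) / (u_j · u_j)) · u_j.

Step by step this gives:
  u_1 = (0, 0, 3, -1)
  u_2 = (1, 3, 0, 0)

Orthogonality check:
  u_2 · u_1 = 0 (should be 0)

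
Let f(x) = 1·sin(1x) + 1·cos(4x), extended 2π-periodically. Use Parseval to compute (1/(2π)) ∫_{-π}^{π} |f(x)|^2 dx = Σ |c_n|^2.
Σ |c_n|^2 = 1

Expand |f|^2 and use orthogonality of {sin(nx), cos(mx)} on [-π, π]:
  ∫_{-π}^{π} sin(nx)^2 dx = π, ∫ cos(mx)^2 dx = π, and cross terms integrate to 0.
So ∫_{-π}^{π} f(x)^2 dx = 1^2 · π + 1^2 · π = (1 + 1)π.
Divide by 2π: (1 + 1)/2 = 1.
By Parseval, this equals Σ |c_n|^2.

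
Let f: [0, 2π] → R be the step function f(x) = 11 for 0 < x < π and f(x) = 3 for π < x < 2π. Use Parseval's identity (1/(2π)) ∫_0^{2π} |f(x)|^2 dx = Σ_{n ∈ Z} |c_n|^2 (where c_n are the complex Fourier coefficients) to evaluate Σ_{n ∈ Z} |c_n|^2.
Σ |c_n|^2 = 65

Parseval equates the L^2 energy of f (normalised by 1/(2π)) with the ℓ^2 sum of its Fourier coefficients: (1/(2π)) ∫_0^{2π} |f|^2 = Σ |c_n|^2.
Compute the left side: (1/(2π)) [∫_0^π 11^2 dx + ∫_π^{2π} 3^2 dx] = (1/(2π)) · (121π + 9π) = (121 + 9)/2 = 65.
So Σ_{n ∈ Z} |c_n|^2 = 65.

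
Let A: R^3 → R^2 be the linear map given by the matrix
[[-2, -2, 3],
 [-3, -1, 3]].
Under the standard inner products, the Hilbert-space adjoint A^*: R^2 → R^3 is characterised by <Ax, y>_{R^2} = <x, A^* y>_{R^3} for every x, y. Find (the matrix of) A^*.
A^* = A^T =
[[-2, -3],
 [-2, -1],
 [3, 3]]

For real matrices with standard dot products, the defining identity <Ax, y> = <x, A^* y> gives (Ax)^T y = x^T (A^*) y, i.e. x^T A^T y = x^T (A^*) y. Since this holds for all x, y, we must have A^* = A^T. Therefore
A^* =
[[-2, -3],
 [-2, -1],
 [3, 3]].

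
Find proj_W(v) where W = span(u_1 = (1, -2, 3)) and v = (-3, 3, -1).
proj_W(v) = (-6/7, 12/7, -18/7)

Set up U = [u_1 | ... | u_1] ∈ R^(3×1). The projector onto W = col(U) is P = U (U^T U)^(-1) U^T.
Compute U^T U =
  [14],
and U^T v = (-12).
Solve U^T U · c = U^T v for the coefficients: c = (-6/7). The projection is proj_W(v) = U c.
Check: (v - proj_W(v)) · u_1 = 0  (should be 0).
Result: proj_W(v) = (-6/7, 12/7, -18/7).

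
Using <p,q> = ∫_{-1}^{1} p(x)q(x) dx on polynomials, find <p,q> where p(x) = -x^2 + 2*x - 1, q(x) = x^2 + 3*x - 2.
<p,q> = 124/15

Expand the product: p(x)·q(x) = -x^4 - x^3 + 7*x^2 - 7*x + 2.
∫_{-1}^{1} of each monomial x^k gives [2/(k+1) if k even, 0 if k odd]. Integrating term-by-term (or equivalently evaluating the antiderivative F(x) = -x^5/5 - x^4/4 + 7*x^3/3 - 7*x^2/2 + 2*x at the endpoints):
  F(1) − F(−1) = 23/60 − (-473/60) = 124/15.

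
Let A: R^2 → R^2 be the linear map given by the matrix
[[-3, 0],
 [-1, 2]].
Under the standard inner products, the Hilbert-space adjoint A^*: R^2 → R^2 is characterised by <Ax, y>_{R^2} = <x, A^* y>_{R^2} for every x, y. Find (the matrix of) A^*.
A^* = A^T =
[[-3, -1],
 [0, 2]]

For real matrices with standard dot products, the defining identity <Ax, y> = <x, A^* y> gives (Ax)^T y = x^T (A^*) y, i.e. x^T A^T y = x^T (A^*) y. Since this holds for all x, y, we must have A^* = A^T. Therefore
A^* =
[[-3, -1],
 [0, 2]].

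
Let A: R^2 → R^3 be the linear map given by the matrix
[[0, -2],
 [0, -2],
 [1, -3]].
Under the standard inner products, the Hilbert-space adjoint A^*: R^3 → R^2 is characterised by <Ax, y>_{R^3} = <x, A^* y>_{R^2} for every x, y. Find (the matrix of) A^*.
A^* = A^T =
[[0, 0, 1],
 [-2, -2, -3]]

For real matrices with standard dot products, the defining identity <Ax, y> = <x, A^* y> gives (Ax)^T y = x^T (A^*) y, i.e. x^T A^T y = x^T (A^*) y. Since this holds for all x, y, we must have A^* = A^T. Therefore
A^* =
[[0, 0, 1],
 [-2, -2, -3]].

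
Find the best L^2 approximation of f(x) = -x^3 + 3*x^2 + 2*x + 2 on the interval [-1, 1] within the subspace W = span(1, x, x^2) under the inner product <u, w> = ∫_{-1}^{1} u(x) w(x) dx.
g(x) = 3*x^2 + 7*x/5 + 2

The best approximation g ∈ W is the orthogonal projection of f onto W. Writing g = a_0 + a_1 x + a_2 x^2, the coefficients solve the normal equations G · a = b where
  G_{ij} = <φ_i, φ_j> and b_i = <f, φ_i>, with φ_0 = 1, φ_1 = x, φ_2 = x^2.
G =
  [2, 0, 2/3]
  [0, 2/3, 0]
  [2/3, 0, 2/5],
b = (6, 14/15, 38/15).
Solving gives a_0 = 2, a_1 = 7/5, a_2 = 3, so
  g(x) = 3*x^2 + 7*x/5 + 2.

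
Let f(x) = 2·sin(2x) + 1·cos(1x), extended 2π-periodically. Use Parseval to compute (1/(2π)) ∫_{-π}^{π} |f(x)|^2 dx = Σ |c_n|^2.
Σ |c_n|^2 = 5/2

Expand |f|^2 and use orthogonality of {sin(nx), cos(mx)} on [-π, π]:
  ∫_{-π}^{π} sin(nx)^2 dx = π, ∫ cos(mx)^2 dx = π, and cross terms integrate to 0.
So ∫_{-π}^{π} f(x)^2 dx = 2^2 · π + 1^2 · π = (4 + 1)π.
Divide by 2π: (4 + 1)/2 = 5/2.
By Parseval, this equals Σ |c_n|^2.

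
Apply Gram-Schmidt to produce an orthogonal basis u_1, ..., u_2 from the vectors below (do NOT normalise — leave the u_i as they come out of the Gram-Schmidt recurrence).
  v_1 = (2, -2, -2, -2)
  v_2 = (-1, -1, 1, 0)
Orthogonal basis:
  u_1 = (2, -2, -2, -2)
  u_2 = (-3/4, -5/4, 3/4, -1/4)

Apply the Gram-Schmidt recurrence
  u_1 = v_1
  u_i = v_i − Σ_{j<i} ((v_i · u_j) / (u_j · u_j)) · u_j.

Step by step this gives:
  u_1 = (2, -2, -2, -2)
  u_2 = (-3/4, -5/4, 3/4, -1/4)

Orthogonality check:
  u_2 · u_1 = 0 (should be 0)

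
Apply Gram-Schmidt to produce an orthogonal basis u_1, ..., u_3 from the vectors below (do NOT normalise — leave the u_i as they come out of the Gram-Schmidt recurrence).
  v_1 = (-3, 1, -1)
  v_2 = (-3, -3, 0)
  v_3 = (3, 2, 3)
Orthogonal basis:
  u_1 = (-3, 1, -1)
  u_2 = (-15/11, -39/11, 6/11)
  u_3 = (-11/18, 11/18, 22/9)

Apply the Gram-Schmidt recurrence
  u_1 = v_1
  u_i = v_i − Σ_{j<i} ((v_i · u_j) / (u_j · u_j)) · u_j.

Step by step this gives:
  u_1 = (-3, 1, -1)
  u_2 = (-15/11, -39/11, 6/11)
  u_3 = (-11/18, 11/18, 22/9)

Orthogonality check:
  u_2 · u_1 = 0 (should be 0)
  u_3 · u_1 = 0 (should be 0)
  u_3 · u_2 = 0 (should be 0)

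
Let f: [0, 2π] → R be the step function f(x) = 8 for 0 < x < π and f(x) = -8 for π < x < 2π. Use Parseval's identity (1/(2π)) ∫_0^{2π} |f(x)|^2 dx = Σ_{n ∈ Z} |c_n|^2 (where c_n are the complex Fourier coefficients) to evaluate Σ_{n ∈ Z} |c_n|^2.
Σ |c_n|^2 = 64

Parseval equates the L^2 energy of f (normalised by 1/(2π)) with the ℓ^2 sum of its Fourier coefficients: (1/(2π)) ∫_0^{2π} |f|^2 = Σ |c_n|^2.
Compute the left side: (1/(2π)) [∫_0^π 8^2 dx + ∫_π^{2π} (-8)^2 dx] = (1/(2π)) · (64π + 64π) = (64 + 64)/2 = 64.
So Σ_{n ∈ Z} |c_n|^2 = 64.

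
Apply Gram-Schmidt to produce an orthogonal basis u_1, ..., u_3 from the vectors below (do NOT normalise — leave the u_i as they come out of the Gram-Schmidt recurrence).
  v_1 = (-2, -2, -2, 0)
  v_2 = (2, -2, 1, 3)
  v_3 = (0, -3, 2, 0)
Orthogonal basis:
  u_1 = (-2, -2, -2, 0)
  u_2 = (5/3, -7/3, 2/3, 3)
  u_3 = (-24/53, -83/53, 107/53, -75/53)

Apply the Gram-Schmidt recurrence
  u_1 = v_1
  u_i = v_i − Σ_{j<i} ((v_i · u_j) / (u_j · u_j)) · u_j.

Step by step this gives:
  u_1 = (-2, -2, -2, 0)
  u_2 = (5/3, -7/3, 2/3, 3)
  u_3 = (-24/53, -83/53, 107/53, -75/53)

Orthogonality check:
  u_2 · u_1 = 0 (should be 0)
  u_3 · u_1 = 0 (should be 0)
  u_3 · u_2 = 0 (should be 0)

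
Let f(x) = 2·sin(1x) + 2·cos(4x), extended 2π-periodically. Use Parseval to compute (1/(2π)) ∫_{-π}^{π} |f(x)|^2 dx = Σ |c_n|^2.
Σ |c_n|^2 = 4

Expand |f|^2 and use orthogonality of {sin(nx), cos(mx)} on [-π, π]:
  ∫_{-π}^{π} sin(nx)^2 dx = π, ∫ cos(mx)^2 dx = π, and cross terms integrate to 0.
So ∫_{-π}^{π} f(x)^2 dx = 2^2 · π + 2^2 · π = (4 + 4)π.
Divide by 2π: (4 + 4)/2 = 4.
By Parseval, this equals Σ |c_n|^2.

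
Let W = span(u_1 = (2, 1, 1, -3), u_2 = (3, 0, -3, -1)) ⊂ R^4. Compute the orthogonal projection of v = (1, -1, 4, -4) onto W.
proj_W(v) = (175/249, 353/249, 884/249, -294/83)

Set up U = [u_1 | ... | u_2] ∈ R^(4×2). The projector onto W = col(U) is P = U (U^T U)^(-1) U^T.
Compute U^T U =
  [15, 6]
  [6, 19],
and U^T v = (17, -5).
Solve U^T U · c = U^T v for the coefficients: c = (353/249, -59/83). The projection is proj_W(v) = U c.
Check: (v - proj_W(v)) · u_1 = 0  (should be 0).
Check: (v - proj_W(v)) · u_2 = 0  (should be 0).
Result: proj_W(v) = (175/249, 353/249, 884/249, -294/83).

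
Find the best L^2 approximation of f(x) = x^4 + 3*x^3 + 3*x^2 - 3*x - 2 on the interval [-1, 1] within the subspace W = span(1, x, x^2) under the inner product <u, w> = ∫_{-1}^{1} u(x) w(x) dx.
g(x) = 27*x^2/7 - 6*x/5 - 73/35

The best approximation g ∈ W is the orthogonal projection of f onto W. Writing g = a_0 + a_1 x + a_2 x^2, the coefficients solve the normal equations G · a = b where
  G_{ij} = <φ_i, φ_j> and b_i = <f, φ_i>, with φ_0 = 1, φ_1 = x, φ_2 = x^2.
G =
  [2, 0, 2/3]
  [0, 2/3, 0]
  [2/3, 0, 2/5],
b = (-8/5, -4/5, 16/105).
Solving gives a_0 = -73/35, a_1 = -6/5, a_2 = 27/7, so
  g(x) = 27*x^2/7 - 6*x/5 - 73/35.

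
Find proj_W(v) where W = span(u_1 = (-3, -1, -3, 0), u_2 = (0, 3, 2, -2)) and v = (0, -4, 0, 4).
proj_W(v) = (168/121, -460/121, -16/11, 344/121)

Set up U = [u_1 | ... | u_2] ∈ R^(4×2). The projector onto W = col(U) is P = U (U^T U)^(-1) U^T.
Compute U^T U =
  [19, -9]
  [-9, 17],
and U^T v = (4, -20).
Solve U^T U · c = U^T v for the coefficients: c = (-56/121, -172/121). The projection is proj_W(v) = U c.
Check: (v - proj_W(v)) · u_1 = 0  (should be 0).
Check: (v - proj_W(v)) · u_2 = 0  (should be 0).
Result: proj_W(v) = (168/121, -460/121, -16/11, 344/121).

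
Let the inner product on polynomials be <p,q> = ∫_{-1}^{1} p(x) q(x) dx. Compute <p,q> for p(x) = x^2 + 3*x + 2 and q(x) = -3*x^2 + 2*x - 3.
<p,q> = -76/5

Expand the product: p(x)·q(x) = -3*x^4 - 7*x^3 - 3*x^2 - 5*x - 6.
∫_{-1}^{1} of each monomial x^k gives [2/(k+1) if k even, 0 if k odd]. Integrating term-by-term (or equivalently evaluating the antiderivative F(x) = -3*x^5/5 - 7*x^4/4 - x^3 - 5*x^2/2 - 6*x at the endpoints):
  F(1) − F(−1) = -237/20 − (67/20) = -76/5.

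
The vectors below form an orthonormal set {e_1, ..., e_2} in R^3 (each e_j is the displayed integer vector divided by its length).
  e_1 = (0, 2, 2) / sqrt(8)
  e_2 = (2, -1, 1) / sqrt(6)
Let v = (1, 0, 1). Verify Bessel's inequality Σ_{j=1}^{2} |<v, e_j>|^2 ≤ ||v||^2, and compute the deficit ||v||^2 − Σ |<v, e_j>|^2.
Σ |<v, e_j>|^2 = 2; ||v||^2 = 2; deficit = 0

Write each e_j = u_j / sqrt(<u_j, u_j>) where u_j is the displayed integer vector. Then <v, e_j> = <v, u_j> / sqrt(<u_j, u_j>), so |<v, e_j>|^2 = <v, u_j>^2 / <u_j, u_j>.
Coefficients: <v, e_1> = 2/sqrt(8), <v, e_2> = 3/sqrt(6).
Square and sum: Σ |<v, e_j>|^2 = 2.
Compute ||v||^2 = v·v = 2.
Deficit = 2 − 2 = 0 ≥ 0, confirming Bessel's inequality. (The deficit equals ||v − Σ <v,e_j> e_j||^2, the squared distance from v to span{e_j}.)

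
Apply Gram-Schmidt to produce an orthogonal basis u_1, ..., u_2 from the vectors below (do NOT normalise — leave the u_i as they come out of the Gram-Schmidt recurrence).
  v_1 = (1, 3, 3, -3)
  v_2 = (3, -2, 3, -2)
Orthogonal basis:
  u_1 = (1, 3, 3, -3)
  u_2 = (18/7, -23/7, 12/7, -5/7)

Apply the Gram-Schmidt recurrence
  u_1 = v_1
  u_i = v_i − Σ_{j<i} ((v_i · u_j) / (u_j · u_j)) · u_j.

Step by step this gives:
  u_1 = (1, 3, 3, -3)
  u_2 = (18/7, -23/7, 12/7, -5/7)

Orthogonality check:
  u_2 · u_1 = 0 (should be 0)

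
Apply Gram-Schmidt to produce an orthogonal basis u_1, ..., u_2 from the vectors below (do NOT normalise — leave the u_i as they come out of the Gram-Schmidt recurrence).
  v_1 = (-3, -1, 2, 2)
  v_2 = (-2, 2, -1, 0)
Orthogonal basis:
  u_1 = (-3, -1, 2, 2)
  u_2 = (-5/3, 19/9, -11/9, -2/9)

Apply the Gram-Schmidt recurrence
  u_1 = v_1
  u_i = v_i − Σ_{j<i} ((v_i · u_j) / (u_j · u_j)) · u_j.

Step by step this gives:
  u_1 = (-3, -1, 2, 2)
  u_2 = (-5/3, 19/9, -11/9, -2/9)

Orthogonality check:
  u_2 · u_1 = 0 (should be 0)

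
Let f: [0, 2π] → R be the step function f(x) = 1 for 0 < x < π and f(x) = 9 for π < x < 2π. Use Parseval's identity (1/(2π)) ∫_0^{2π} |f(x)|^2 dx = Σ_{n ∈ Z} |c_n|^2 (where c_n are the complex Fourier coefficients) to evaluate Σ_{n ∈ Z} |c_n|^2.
Σ |c_n|^2 = 41

Parseval equates the L^2 energy of f (normalised by 1/(2π)) with the ℓ^2 sum of its Fourier coefficients: (1/(2π)) ∫_0^{2π} |f|^2 = Σ |c_n|^2.
Compute the left side: (1/(2π)) [∫_0^π 1^2 dx + ∫_π^{2π} 9^2 dx] = (1/(2π)) · (1π + 81π) = (1 + 81)/2 = 41.
So Σ_{n ∈ Z} |c_n|^2 = 41.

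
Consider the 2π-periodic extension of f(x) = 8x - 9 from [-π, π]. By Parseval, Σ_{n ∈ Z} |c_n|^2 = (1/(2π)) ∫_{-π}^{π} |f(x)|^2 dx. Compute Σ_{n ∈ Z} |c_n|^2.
Σ |c_n|^2 = 64π^2/3 + 81

Expand and integrate term by term over [-π, π]:
  ∫ (8x)^2 dx = 64·(2π^3/3); ∫ 2·8·(-9)·x dx = 0 (odd integrand); ∫ (-9)^2 dx = 81·2π.
So (1/(2π)) ∫_{-π}^{π} (8x - 9)^2 dx = 64π^2/3 + 81 = 64π^2/3 + 81.
Parseval ⇒ Σ |c_n|^2 = 64π^2/3 + 81.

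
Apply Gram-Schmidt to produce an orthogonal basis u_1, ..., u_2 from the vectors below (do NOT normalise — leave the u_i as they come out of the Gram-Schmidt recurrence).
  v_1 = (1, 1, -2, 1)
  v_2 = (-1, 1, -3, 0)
Orthogonal basis:
  u_1 = (1, 1, -2, 1)
  u_2 = (-13/7, 1/7, -9/7, -6/7)

Apply the Gram-Schmidt recurrence
  u_1 = v_1
  u_i = v_i − Σ_{j<i} ((v_i · u_j) / (u_j · u_j)) · u_j.

Step by step this gives:
  u_1 = (1, 1, -2, 1)
  u_2 = (-13/7, 1/7, -9/7, -6/7)

Orthogonality check:
  u_2 · u_1 = 0 (should be 0)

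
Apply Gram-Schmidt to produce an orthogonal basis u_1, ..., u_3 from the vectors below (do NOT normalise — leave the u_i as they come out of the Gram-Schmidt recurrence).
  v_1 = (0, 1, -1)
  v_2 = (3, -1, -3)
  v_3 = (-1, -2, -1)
Orthogonal basis:
  u_1 = (0, 1, -1)
  u_2 = (3, -2, -2)
  u_3 = (-26/17, -39/34, -39/34)

Apply the Gram-Schmidt recurrence
  u_1 = v_1
  u_i = v_i − Σ_{j<i} ((v_i · u_j) / (u_j · u_j)) · u_j.

Step by step this gives:
  u_1 = (0, 1, -1)
  u_2 = (3, -2, -2)
  u_3 = (-26/17, -39/34, -39/34)

Orthogonality check:
  u_2 · u_1 = 0 (should be 0)
  u_3 · u_1 = 0 (should be 0)
  u_3 · u_2 = 0 (should be 0)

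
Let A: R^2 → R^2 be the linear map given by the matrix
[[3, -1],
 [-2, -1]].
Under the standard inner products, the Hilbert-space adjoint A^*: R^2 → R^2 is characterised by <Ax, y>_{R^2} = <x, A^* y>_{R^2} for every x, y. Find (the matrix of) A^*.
A^* = A^T =
[[3, -2],
 [-1, -1]]

For real matrices with standard dot products, the defining identity <Ax, y> = <x, A^* y> gives (Ax)^T y = x^T (A^*) y, i.e. x^T A^T y = x^T (A^*) y. Since this holds for all x, y, we must have A^* = A^T. Therefore
A^* =
[[3, -2],
 [-1, -1]].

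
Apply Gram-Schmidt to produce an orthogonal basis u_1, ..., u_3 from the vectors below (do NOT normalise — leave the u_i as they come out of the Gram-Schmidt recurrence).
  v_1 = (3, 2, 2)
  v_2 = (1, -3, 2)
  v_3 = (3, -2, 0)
Orthogonal basis:
  u_1 = (3, 2, 2)
  u_2 = (14/17, -53/17, 32/17)
  u_3 = (380/237, -152/237, -418/237)

Apply the Gram-Schmidt recurrence
  u_1 = v_1
  u_i = v_i − Σ_{j<i} ((v_i · u_j) / (u_j · u_j)) · u_j.

Step by step this gives:
  u_1 = (3, 2, 2)
  u_2 = (14/17, -53/17, 32/17)
  u_3 = (380/237, -152/237, -418/237)

Orthogonality check:
  u_2 · u_1 = 0 (should be 0)
  u_3 · u_1 = 0 (should be 0)
  u_3 · u_2 = 0 (should be 0)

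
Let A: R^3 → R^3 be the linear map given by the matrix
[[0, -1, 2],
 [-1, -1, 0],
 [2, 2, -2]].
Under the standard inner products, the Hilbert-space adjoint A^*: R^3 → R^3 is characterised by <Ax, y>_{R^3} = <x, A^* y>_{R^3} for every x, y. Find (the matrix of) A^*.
A^* = A^T =
[[0, -1, 2],
 [-1, -1, 2],
 [2, 0, -2]]

For real matrices with standard dot products, the defining identity <Ax, y> = <x, A^* y> gives (Ax)^T y = x^T (A^*) y, i.e. x^T A^T y = x^T (A^*) y. Since this holds for all x, y, we must have A^* = A^T. Therefore
A^* =
[[0, -1, 2],
 [-1, -1, 2],
 [2, 0, -2]].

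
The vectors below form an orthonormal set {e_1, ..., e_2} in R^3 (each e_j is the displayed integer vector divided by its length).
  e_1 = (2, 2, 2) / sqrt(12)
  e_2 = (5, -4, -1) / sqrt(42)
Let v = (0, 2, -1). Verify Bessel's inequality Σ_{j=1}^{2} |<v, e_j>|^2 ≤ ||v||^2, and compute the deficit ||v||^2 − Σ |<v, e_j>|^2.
Σ |<v, e_j>|^2 = 3/2; ||v||^2 = 5; deficit = 7/2

Write each e_j = u_j / sqrt(<u_j, u_j>) where u_j is the displayed integer vector. Then <v, e_j> = <v, u_j> / sqrt(<u_j, u_j>), so |<v, e_j>|^2 = <v, u_j>^2 / <u_j, u_j>.
Coefficients: <v, e_1> = 2/sqrt(12), <v, e_2> = -7/sqrt(42).
Square and sum: Σ |<v, e_j>|^2 = 3/2.
Compute ||v||^2 = v·v = 5.
Deficit = 5 − 3/2 = 7/2 ≥ 0, confirming Bessel's inequality. (The deficit equals ||v − Σ <v,e_j> e_j||^2, the squared distance from v to span{e_j}.)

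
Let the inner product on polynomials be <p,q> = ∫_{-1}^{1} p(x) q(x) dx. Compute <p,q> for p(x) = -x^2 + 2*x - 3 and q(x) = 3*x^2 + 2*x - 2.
<p,q> = 44/5

Expand the product: p(x)·q(x) = -3*x^4 + 4*x^3 - 3*x^2 - 10*x + 6.
∫_{-1}^{1} of each monomial x^k gives [2/(k+1) if k even, 0 if k odd]. Integrating term-by-term (or equivalently evaluating the antiderivative F(x) = -3*x^5/5 + x^4 - x^3 - 5*x^2 + 6*x at the endpoints):
  F(1) − F(−1) = 2/5 − (-42/5) = 44/5.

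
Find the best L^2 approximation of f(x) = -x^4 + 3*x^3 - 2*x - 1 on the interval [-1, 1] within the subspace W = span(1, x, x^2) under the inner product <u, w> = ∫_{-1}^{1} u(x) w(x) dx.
g(x) = -6*x^2/7 - x/5 - 32/35

The best approximation g ∈ W is the orthogonal projection of f onto W. Writing g = a_0 + a_1 x + a_2 x^2, the coefficients solve the normal equations G · a = b where
  G_{ij} = <φ_i, φ_j> and b_i = <f, φ_i>, with φ_0 = 1, φ_1 = x, φ_2 = x^2.
G =
  [2, 0, 2/3]
  [0, 2/3, 0]
  [2/3, 0, 2/5],
b = (-12/5, -2/15, -20/21).
Solving gives a_0 = -32/35, a_1 = -1/5, a_2 = -6/7, so
  g(x) = -6*x^2/7 - x/5 - 32/35.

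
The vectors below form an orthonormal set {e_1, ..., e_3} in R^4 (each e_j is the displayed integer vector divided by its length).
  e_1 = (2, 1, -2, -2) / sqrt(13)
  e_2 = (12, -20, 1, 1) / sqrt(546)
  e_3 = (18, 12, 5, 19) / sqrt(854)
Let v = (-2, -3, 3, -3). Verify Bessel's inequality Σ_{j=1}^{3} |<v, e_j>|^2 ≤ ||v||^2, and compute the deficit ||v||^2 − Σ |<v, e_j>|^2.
Σ |<v, e_j>|^2 = 1303/61; ||v||^2 = 31; deficit = 588/61

Write each e_j = u_j / sqrt(<u_j, u_j>) where u_j is the displayed integer vector. Then <v, e_j> = <v, u_j> / sqrt(<u_j, u_j>), so |<v, e_j>|^2 = <v, u_j>^2 / <u_j, u_j>.
Coefficients: <v, e_1> = -7/sqrt(13), <v, e_2> = 36/sqrt(546), <v, e_3> = -114/sqrt(854).
Square and sum: Σ |<v, e_j>|^2 = 1303/61.
Compute ||v||^2 = v·v = 31.
Deficit = 31 − 1303/61 = 588/61 ≥ 0, confirming Bessel's inequality. (The deficit equals ||v − Σ <v,e_j> e_j||^2, the squared distance from v to span{e_j}.)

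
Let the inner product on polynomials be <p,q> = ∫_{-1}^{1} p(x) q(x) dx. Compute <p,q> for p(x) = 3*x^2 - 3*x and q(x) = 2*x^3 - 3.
<p,q> = -42/5

Expand the product: p(x)·q(x) = 6*x^5 - 6*x^4 - 9*x^2 + 9*x.
∫_{-1}^{1} of each monomial x^k gives [2/(k+1) if k even, 0 if k odd]. Integrating term-by-term (or equivalently evaluating the antiderivative F(x) = x^6 - 6*x^5/5 - 3*x^3 + 9*x^2/2 at the endpoints):
  F(1) − F(−1) = 13/10 − (97/10) = -42/5.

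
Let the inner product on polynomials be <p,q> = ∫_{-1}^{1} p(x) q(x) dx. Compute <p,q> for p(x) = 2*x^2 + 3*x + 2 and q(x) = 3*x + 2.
<p,q> = 50/3

Expand the product: p(x)·q(x) = 6*x^3 + 13*x^2 + 12*x + 4.
∫_{-1}^{1} of each monomial x^k gives [2/(k+1) if k even, 0 if k odd]. Integrating term-by-term (or equivalently evaluating the antiderivative F(x) = 3*x^4/2 + 13*x^3/3 + 6*x^2 + 4*x at the endpoints):
  F(1) − F(−1) = 95/6 − (-5/6) = 50/3.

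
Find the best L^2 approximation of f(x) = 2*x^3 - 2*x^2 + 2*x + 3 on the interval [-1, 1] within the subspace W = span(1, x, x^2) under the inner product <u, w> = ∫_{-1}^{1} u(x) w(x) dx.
g(x) = -2*x^2 + 16*x/5 + 3

The best approximation g ∈ W is the orthogonal projection of f onto W. Writing g = a_0 + a_1 x + a_2 x^2, the coefficients solve the normal equations G · a = b where
  G_{ij} = <φ_i, φ_j> and b_i = <f, φ_i>, with φ_0 = 1, φ_1 = x, φ_2 = x^2.
G =
  [2, 0, 2/3]
  [0, 2/3, 0]
  [2/3, 0, 2/5],
b = (14/3, 32/15, 6/5).
Solving gives a_0 = 3, a_1 = 16/5, a_2 = -2, so
  g(x) = -2*x^2 + 16*x/5 + 3.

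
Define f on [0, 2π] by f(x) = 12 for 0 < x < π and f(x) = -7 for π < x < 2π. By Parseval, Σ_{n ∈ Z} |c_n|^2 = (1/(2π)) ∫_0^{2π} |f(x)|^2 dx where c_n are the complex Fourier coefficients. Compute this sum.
Σ |c_n|^2 = 193/2

Parseval equates the L^2 energy of f (normalised by 1/(2π)) with the ℓ^2 sum of its Fourier coefficients: (1/(2π)) ∫_0^{2π} |f|^2 = Σ |c_n|^2.
Compute the left side: (1/(2π)) [∫_0^π 12^2 dx + ∫_π^{2π} (-7)^2 dx] = (1/(2π)) · (144π + 49π) = (144 + 49)/2 = 193/2.
So Σ_{n ∈ Z} |c_n|^2 = 193/2.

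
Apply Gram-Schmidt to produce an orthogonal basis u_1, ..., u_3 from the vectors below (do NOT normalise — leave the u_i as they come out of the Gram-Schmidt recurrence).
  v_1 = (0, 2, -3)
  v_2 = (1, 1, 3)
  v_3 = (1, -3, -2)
Orthogonal basis:
  u_1 = (0, 2, -3)
  u_2 = (1, 27/13, 18/13)
  u_3 = (99/47, -33/47, -22/47)

Apply the Gram-Schmidt recurrence
  u_1 = v_1
  u_i = v_i − Σ_{j<i} ((v_i · u_j) / (u_j · u_j)) · u_j.

Step by step this gives:
  u_1 = (0, 2, -3)
  u_2 = (1, 27/13, 18/13)
  u_3 = (99/47, -33/47, -22/47)

Orthogonality check:
  u_2 · u_1 = 0 (should be 0)
  u_3 · u_1 = 0 (should be 0)
  u_3 · u_2 = 0 (should be 0)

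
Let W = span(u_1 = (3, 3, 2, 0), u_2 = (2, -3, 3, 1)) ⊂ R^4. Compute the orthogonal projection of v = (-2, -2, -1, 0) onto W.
proj_W(v) = (-131/71, -1017/497, -578/497, 20/497)

Set up U = [u_1 | ... | u_2] ∈ R^(4×2). The projector onto W = col(U) is P = U (U^T U)^(-1) U^T.
Compute U^T U =
  [22, 3]
  [3, 23],
and U^T v = (-14, -1).
Solve U^T U · c = U^T v for the coefficients: c = (-319/497, 20/497). The projection is proj_W(v) = U c.
Check: (v - proj_W(v)) · u_1 = 0  (should be 0).
Check: (v - proj_W(v)) · u_2 = 0  (should be 0).
Result: proj_W(v) = (-131/71, -1017/497, -578/497, 20/497).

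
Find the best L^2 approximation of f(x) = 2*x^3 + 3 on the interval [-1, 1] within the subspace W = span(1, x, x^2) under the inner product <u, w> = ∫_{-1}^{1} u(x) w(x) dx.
g(x) = 6*x/5 + 3

The best approximation g ∈ W is the orthogonal projection of f onto W. Writing g = a_0 + a_1 x + a_2 x^2, the coefficients solve the normal equations G · a = b where
  G_{ij} = <φ_i, φ_j> and b_i = <f, φ_i>, with φ_0 = 1, φ_1 = x, φ_2 = x^2.
G =
  [2, 0, 2/3]
  [0, 2/3, 0]
  [2/3, 0, 2/5],
b = (6, 4/5, 2).
Solving gives a_0 = 3, a_1 = 6/5, a_2 = 0, so
  g(x) = 6*x/5 + 3.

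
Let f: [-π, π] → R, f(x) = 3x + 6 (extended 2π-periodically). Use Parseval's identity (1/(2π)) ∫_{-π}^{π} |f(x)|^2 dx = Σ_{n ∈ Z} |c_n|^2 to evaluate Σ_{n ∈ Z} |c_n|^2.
Σ |c_n|^2 = 3π^2 + 36

Expand and integrate term by term over [-π, π]:
  ∫ (3x)^2 dx = 9·(2π^3/3); ∫ 2·3·(6)·x dx = 0 (odd integrand); ∫ 6^2 dx = 36·2π.
So (1/(2π)) ∫_{-π}^{π} (3x + 6)^2 dx = 9π^2/3 + 36 = 3π^2 + 36.
Parseval ⇒ Σ |c_n|^2 = 3π^2 + 36.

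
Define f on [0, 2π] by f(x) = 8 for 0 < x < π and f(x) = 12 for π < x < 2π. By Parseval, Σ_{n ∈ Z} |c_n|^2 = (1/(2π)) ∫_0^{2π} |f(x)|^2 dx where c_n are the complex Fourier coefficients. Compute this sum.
Σ |c_n|^2 = 104

Parseval equates the L^2 energy of f (normalised by 1/(2π)) with the ℓ^2 sum of its Fourier coefficients: (1/(2π)) ∫_0^{2π} |f|^2 = Σ |c_n|^2.
Compute the left side: (1/(2π)) [∫_0^π 8^2 dx + ∫_π^{2π} 12^2 dx] = (1/(2π)) · (64π + 144π) = (64 + 144)/2 = 104.
So Σ_{n ∈ Z} |c_n|^2 = 104.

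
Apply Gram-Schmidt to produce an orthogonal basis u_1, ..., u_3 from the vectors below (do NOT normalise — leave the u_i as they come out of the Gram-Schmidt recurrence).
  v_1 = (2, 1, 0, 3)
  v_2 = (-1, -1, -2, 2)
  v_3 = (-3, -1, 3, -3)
Orthogonal basis:
  u_1 = (2, 1, 0, 3)
  u_2 = (-10/7, -17/14, -2, 19/14)
  u_3 = (-185/131, -59/131, 265/131, 143/131)

Apply the Gram-Schmidt recurrence
  u_1 = v_1
  u_i = v_i − Σ_{j<i} ((v_i · u_j) / (u_j · u_j)) · u_j.

Step by step this gives:
  u_1 = (2, 1, 0, 3)
  u_2 = (-10/7, -17/14, -2, 19/14)
  u_3 = (-185/131, -59/131, 265/131, 143/131)

Orthogonality check:
  u_2 · u_1 = 0 (should be 0)
  u_3 · u_1 = 0 (should be 0)
  u_3 · u_2 = 0 (should be 0)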